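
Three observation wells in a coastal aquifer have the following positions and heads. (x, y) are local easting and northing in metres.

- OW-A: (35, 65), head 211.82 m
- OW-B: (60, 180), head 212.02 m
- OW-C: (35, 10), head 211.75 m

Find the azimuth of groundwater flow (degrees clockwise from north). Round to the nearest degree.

Taking OW-A as reference: OW-B−OW-A = (25, 115, +0.20); OW-C−OW-A = (0, -55, -0.07).
Solve a·Δx + b·Δy = Δh: det = 25·(-55) − 0·115 = -1375.
∂h/∂x = [(+0.20)·(-55) − (-0.07)·115] / -1375 = +0.002145
∂h/∂y = [25·(-0.07) − 0·(+0.20)] / -1375 = +0.001273
Flow direction (−∇h) has components (-0.002145 E, -0.001273 N).
Azimuth = atan2(E, N) = atan2(-0.002145, -0.001273) = 239.3° ≈ 239°.

239°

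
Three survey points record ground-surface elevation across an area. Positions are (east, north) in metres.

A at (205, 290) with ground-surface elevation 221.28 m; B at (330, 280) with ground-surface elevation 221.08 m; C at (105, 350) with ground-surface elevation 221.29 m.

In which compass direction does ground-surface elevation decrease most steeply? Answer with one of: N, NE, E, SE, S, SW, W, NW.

NE

Differences from A: to B (Δx, Δy, Δh) = (125, -10, -0.20); to C = (-100, 60, +0.01).
Solve a·Δx + b·Δy = Δz: det = 125·60 − (-100)·(-10) = 6500.
∂z/∂x = [(-0.20)·60 − (+0.01)·(-10)] / 6500 = -0.001831
∂z/∂y = [125·(+0.01) − (-100)·(-0.20)] / 6500 = -0.002885
Steepest decrease is along −∇f = (+0.001831 E, +0.002885 N) → northeast.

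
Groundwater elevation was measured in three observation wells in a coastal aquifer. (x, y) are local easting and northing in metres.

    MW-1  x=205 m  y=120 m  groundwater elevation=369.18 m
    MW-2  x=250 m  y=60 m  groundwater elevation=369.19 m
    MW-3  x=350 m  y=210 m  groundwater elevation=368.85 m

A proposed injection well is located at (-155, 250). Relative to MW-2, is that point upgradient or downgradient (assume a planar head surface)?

Taking MW-1 as reference: MW-2−MW-1 = (45, -60, +0.01); MW-3−MW-1 = (145, 90, -0.33).
Solve a·Δx + b·Δy = Δh: det = 45·90 − 145·(-60) = 12750.
∂h/∂x = [(+0.01)·90 − (-0.33)·(-60)] / 12750 = -0.001482
∂h/∂y = [45·(-0.33) − 145·(+0.01)] / 12750 = -0.001278
Head at (-155, 250) = 369.18 + (-0.001482)·(-360) + (-0.001278)·(130) = 369.55 m.
That is higher than the 369.19 m at MW-2, so the point is upgradient.

upgradient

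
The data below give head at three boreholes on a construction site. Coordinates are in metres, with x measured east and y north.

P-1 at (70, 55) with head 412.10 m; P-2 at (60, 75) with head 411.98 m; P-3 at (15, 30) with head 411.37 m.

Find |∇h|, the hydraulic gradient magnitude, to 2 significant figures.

0.013

Differences from P-1: to P-2 (Δx, Δy, Δh) = (-10, 20, -0.12); to P-3 = (-55, -25, -0.73).
Determinant of the coordinate differences = (-10)·(-25) − (-55)·20 = 1350.
∂h/∂x = [(-0.12)·(-25) − (-0.73)·20] / 1350 = +0.01304
∂h/∂y = [(-10)·(-0.73) − (-55)·(-0.12)] / 1350 = +0.0005185
|∇h| = √(0.01304² + 0.0005185²) = 0.01305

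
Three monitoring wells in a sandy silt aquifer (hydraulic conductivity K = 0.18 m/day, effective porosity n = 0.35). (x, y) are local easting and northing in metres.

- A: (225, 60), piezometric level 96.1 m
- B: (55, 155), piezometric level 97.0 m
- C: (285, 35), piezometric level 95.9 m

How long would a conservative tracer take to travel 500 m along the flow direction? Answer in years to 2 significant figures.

190 years

Differences from A: to B (Δx, Δy, Δh) = (-170, 95, +0.9); to C = (60, -25, -0.2).
Determinant of the coordinate differences = (-170)·(-25) − 60·95 = -1450.
∂h/∂x = [(+0.9)·(-25) − (-0.2)·95] / -1450 = +0.002414
∂h/∂y = [(-170)·(-0.2) − 60·(+0.9)] / -1450 = +0.01379
|∇h| = √(0.002414² + 0.01379²) = 0.014
Seepage velocity v = K·i/n = 0.18 × 0.014 / 0.35 = 0.0072 m/day.
t = 500 / 0.0072 = 6.944e+04 days = 190 years.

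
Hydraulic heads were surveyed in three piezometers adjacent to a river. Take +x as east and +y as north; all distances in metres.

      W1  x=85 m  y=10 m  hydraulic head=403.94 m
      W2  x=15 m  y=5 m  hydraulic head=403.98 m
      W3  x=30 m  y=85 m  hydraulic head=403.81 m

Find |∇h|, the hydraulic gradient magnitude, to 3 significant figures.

0.00209

With h = a·x + b·y + c and W1 as origin, the differences give:
  (-70)·a + (-5)·b = +0.04
  (-55)·a + 75·b = -0.13
Eliminate b (×75 and ×(-5), subtract): -5525·a = 2.350 → a = ∂h/∂x = -0.0004253
Back-substitute: b = ∂h/∂y = -0.002045.
|∇h| = √(-0.0004253² + -0.002045²) = 0.002089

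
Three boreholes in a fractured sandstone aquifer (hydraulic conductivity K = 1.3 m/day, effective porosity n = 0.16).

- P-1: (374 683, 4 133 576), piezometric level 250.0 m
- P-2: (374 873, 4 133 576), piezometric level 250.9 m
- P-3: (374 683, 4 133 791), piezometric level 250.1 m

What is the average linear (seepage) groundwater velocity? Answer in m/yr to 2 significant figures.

∂h/∂x = (250.9 − 250.0) / (374873 − 374683) = +0.004737
∂h/∂y = (250.1 − 250.0) / (4133791 − 4133576) = +0.0004651
|∇h| = √(0.004737² + 0.0004651²) = 0.00476
Seepage velocity v = K·i/n = 1.3 × 0.00476 / 0.16 = 0.03868 m/day = 14.13 m/yr.

14 m/yr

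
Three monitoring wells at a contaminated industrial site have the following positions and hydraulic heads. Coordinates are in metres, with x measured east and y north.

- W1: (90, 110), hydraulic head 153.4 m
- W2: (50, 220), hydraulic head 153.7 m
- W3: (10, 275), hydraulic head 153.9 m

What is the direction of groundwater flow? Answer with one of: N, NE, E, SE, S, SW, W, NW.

SE

Taking W1 as reference: W2−W1 = (-40, 110, +0.3); W3−W1 = (-80, 165, +0.5).
Determinant of the coordinate differences = (-40)·165 − (-80)·110 = 2200.
∂h/∂x = [(+0.3)·165 − (+0.5)·110] / 2200 = -0.002500
∂h/∂y = [(-40)·(+0.5) − (-80)·(+0.3)] / 2200 = +0.001818
Flow = −∇h = (+0.002500 east, -0.001818 north), which points southeast.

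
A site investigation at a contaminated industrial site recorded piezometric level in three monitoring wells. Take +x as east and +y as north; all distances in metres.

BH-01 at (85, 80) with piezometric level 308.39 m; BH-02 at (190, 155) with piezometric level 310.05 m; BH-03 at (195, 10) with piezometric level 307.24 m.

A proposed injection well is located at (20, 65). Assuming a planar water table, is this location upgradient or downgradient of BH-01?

downgradient

Taking BH-01 as reference: BH-02−BH-01 = (105, 75, +1.66); BH-03−BH-01 = (110, -70, -1.15).
Determinant of the coordinate differences = 105·(-70) − 110·75 = -15600.
∂h/∂x = [(+1.66)·(-70) − (-1.15)·75] / -15600 = +0.001920
∂h/∂y = [105·(-1.15) − 110·(+1.66)] / -15600 = +0.01945
Head at (20, 65) = 308.39 + (+0.001920)·(-65) + (+0.01945)·(-15) = 307.97 m.
That is lower than the 308.39 m at BH-01, so the point is downgradient.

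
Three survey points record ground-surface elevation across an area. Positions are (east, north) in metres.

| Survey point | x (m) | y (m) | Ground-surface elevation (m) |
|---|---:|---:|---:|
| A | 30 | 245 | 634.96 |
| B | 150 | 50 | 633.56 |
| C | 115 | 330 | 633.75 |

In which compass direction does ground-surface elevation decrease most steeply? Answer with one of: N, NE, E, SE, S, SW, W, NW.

Differences from A: to B (Δx, Δy, Δh) = (120, -195, -1.40); to C = (85, 85, -1.21).
Solve a·Δx + b·Δy = Δz: det = 120·85 − 85·(-195) = 26775.
∂z/∂x = [(-1.40)·85 − (-1.21)·(-195)] / 26775 = -0.01326
∂z/∂y = [120·(-1.21) − 85·(-1.40)] / 26775 = -0.0009785
Steepest decrease is along −∇f = (+0.01326 E, +0.0009785 N) → east.

E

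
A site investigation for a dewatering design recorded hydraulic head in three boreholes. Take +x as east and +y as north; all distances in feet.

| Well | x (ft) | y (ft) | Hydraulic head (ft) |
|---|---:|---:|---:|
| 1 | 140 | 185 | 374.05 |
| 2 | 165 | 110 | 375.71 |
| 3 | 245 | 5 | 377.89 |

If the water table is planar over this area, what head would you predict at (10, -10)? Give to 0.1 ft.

379.0 ft

Three-point gradient (reference 1): Δ to 2 = (25, -75, +1.66), Δ to 3 = (105, -180, +3.84).
∂h/∂x = -0.003200, ∂h/∂y = -0.02320 (det = 3375).
h(10, -10) = 374.05 + (-0.003200)·(-130) + (-0.02320)·(-195) = 374.05 +0.416 +4.524 = 378.990 ft.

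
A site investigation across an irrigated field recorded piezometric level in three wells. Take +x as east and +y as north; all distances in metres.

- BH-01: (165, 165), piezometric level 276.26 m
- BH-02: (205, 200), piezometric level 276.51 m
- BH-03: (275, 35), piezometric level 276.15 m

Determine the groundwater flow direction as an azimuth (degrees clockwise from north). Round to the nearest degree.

With h = a·x + b·y + c and BH-01 as origin, the differences give:
  40·a + 35·b = +0.25
  110·a + (-130)·b = -0.11
Eliminate b (×(-130) and ×35, subtract): -9050·a = -28.650 → a = ∂h/∂x = +0.003166
Back-substitute: b = ∂h/∂y = +0.003525.
Flow direction (−∇h) has components (-0.003166 E, -0.003525 N).
Azimuth = atan2(E, N) = atan2(-0.003166, -0.003525) = 221.9° ≈ 222°.

222°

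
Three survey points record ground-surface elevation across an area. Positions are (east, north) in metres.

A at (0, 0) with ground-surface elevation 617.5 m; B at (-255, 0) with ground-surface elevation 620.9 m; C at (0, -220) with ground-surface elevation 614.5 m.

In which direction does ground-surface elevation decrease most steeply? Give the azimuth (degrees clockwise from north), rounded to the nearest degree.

136°

∂z/∂x = (620.9 − 617.5) / (-255 − 0) = -0.01333
∂z/∂y = (614.5 − 617.5) / (-220 − 0) = +0.01364
Steepest decrease is along −∇f: components (+0.01333 E, -0.01364 N).
Azimuth = atan2(+0.01333, -0.01364) = 135.6° ≈ 136°.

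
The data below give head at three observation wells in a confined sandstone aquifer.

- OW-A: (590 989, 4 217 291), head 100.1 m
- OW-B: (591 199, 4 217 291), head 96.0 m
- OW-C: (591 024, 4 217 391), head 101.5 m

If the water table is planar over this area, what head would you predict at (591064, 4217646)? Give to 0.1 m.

Differences from OW-A: to OW-B (Δx, Δy, Δh) = (210, 0, -4.1); to OW-C = (35, 100, +1.4).
Solve a·Δx + b·Δy = Δh: det = 210·100 − 35·0 = 21000.
∂h/∂x = [(-4.1)·100 − (+1.4)·0] / 21000 = -0.01952
∂h/∂y = [210·(+1.4) − 35·(-4.1)] / 21000 = +0.02083
h(591064, 4217646) = 100.1 + (-0.01952)·(75) + (+0.02083)·(355) = 100.1 -1.464 +7.396 = 106.032 m.

106.0 m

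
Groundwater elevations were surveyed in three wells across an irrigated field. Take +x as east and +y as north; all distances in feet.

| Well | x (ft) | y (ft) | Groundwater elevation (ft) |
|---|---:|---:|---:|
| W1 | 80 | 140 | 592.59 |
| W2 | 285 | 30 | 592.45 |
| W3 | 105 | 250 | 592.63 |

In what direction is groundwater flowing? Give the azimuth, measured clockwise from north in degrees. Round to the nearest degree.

137°

With h = a·x + b·y + c and W1 as origin, the differences give:
  205·a + (-110)·b = -0.14
  25·a + 110·b = +0.04
Eliminate b (×110 and ×(-110), subtract): 25300·a = -11.000 → a = ∂h/∂x = -0.0004348
Back-substitute: b = ∂h/∂y = +0.0004625.
Flow direction (−∇h) has components (+0.0004348 E, -0.0004625 N).
Azimuth = atan2(E, N) = atan2(+0.0004348, -0.0004625) = 136.8° ≈ 137°.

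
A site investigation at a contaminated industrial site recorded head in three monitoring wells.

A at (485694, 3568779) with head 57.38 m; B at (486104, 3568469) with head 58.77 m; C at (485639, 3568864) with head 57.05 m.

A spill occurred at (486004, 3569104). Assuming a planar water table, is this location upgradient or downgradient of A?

downgradient

Differences from A: to B (Δx, Δy, Δh) = (410, -310, +1.39); to C = (-55, 85, -0.33).
Determinant of the coordinate differences = 410·85 − (-55)·(-310) = 17800.
∂h/∂x = [(+1.39)·85 − (-0.33)·(-310)] / 17800 = +0.0008904
∂h/∂y = [410·(-0.33) − (-55)·(+1.39)] / 17800 = -0.003306
Head at (486004, 3569104) = 57.38 + (+0.0008904)·(310) + (-0.003306)·(325) = 56.58 m.
That is lower than the 57.38 m at A, so the point is downgradient.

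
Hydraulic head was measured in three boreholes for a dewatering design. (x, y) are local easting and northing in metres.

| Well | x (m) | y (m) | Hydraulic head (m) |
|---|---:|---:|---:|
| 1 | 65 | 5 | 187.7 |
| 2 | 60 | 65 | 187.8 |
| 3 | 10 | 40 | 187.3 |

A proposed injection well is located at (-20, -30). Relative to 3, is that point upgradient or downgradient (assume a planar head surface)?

downgradient

Taking 1 as reference: 2−1 = (-5, 60, +0.1); 3−1 = (-55, 35, -0.4).
Solve a·Δx + b·Δy = Δh: det = (-5)·35 − (-55)·60 = 3125.
∂h/∂x = [(+0.1)·35 − (-0.4)·60] / 3125 = +0.008800
∂h/∂y = [(-5)·(-0.4) − (-55)·(+0.1)] / 3125 = +0.002400
Head at (-20, -30) = 187.7 + (+0.008800)·(-85) + (+0.002400)·(-35) = 186.87 m.
That is lower than the 187.3 m at 3, so the point is downgradient.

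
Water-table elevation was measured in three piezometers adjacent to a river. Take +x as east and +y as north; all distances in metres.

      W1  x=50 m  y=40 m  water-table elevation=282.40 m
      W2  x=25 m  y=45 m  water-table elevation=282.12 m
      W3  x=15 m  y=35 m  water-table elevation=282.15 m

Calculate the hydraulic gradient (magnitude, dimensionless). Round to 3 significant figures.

Taking W1 as reference: W2−W1 = (-25, 5, -0.28); W3−W1 = (-35, -5, -0.25).
Determinant of the coordinate differences = (-25)·(-5) − (-35)·5 = 300.
∂h/∂x = [(-0.28)·(-5) − (-0.25)·5] / 300 = +0.008833
∂h/∂y = [(-25)·(-0.25) − (-35)·(-0.28)] / 300 = -0.01183
|∇h| = √(0.008833² + -0.01183²) = 0.01476

0.0148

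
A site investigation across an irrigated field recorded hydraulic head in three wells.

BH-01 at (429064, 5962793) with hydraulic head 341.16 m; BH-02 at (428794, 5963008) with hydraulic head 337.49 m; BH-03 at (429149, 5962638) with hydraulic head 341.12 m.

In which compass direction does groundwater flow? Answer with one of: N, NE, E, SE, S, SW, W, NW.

SW

Three-point gradient (reference BH-01): Δ to BH-02 = (-270, 215, -3.67), Δ to BH-03 = (85, -155, -0.04).
∂h/∂x = +0.02449, ∂h/∂y = +0.01369 (det = 23575).
Flow = −∇h = (-0.02449 east, -0.01369 north), which points southwest.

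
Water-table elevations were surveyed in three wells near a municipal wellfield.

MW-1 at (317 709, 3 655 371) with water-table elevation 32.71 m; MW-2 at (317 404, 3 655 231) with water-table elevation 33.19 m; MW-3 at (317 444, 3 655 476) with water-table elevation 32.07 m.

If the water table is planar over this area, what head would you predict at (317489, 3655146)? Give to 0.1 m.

Three-point gradient (reference MW-1): Δ to MW-2 = (-305, -140, +0.48), Δ to MW-3 = (-265, 105, -0.64).
∂h/∂x = +0.0005671, ∂h/∂y = -0.004664 (det = -69125).
h(317489, 3655146) = 32.71 + (+0.0005671)·(-220) + (-0.004664)·(-225) = 32.71 -0.125 +1.049 = 33.635 m.

33.6 m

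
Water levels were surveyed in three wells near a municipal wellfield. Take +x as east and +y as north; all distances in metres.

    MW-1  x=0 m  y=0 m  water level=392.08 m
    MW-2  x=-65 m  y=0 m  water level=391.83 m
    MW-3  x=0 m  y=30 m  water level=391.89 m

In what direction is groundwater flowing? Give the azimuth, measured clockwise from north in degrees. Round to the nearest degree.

∂h/∂x = (391.83 − 392.08) / (-65 − 0) = +0.003846
∂h/∂y = (391.89 − 392.08) / (30 − 0) = -0.006333
Flow direction (−∇h) has components (-0.003846 E, +0.006333 N).
Azimuth = atan2(E, N) = atan2(-0.003846, +0.006333) = 328.7° ≈ 329°.

329°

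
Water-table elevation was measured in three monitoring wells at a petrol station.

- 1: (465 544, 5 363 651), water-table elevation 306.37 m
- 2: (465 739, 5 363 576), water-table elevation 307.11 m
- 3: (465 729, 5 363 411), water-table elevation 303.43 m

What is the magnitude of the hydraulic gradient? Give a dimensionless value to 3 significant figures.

With h = a·x + b·y + c and 1 as origin, the differences give:
  195·a + (-75)·b = +0.74
  185·a + (-240)·b = -2.94
Eliminate b (×(-240) and ×(-75), subtract): -32925·a = -398.100 → a = ∂h/∂x = +0.01209
Back-substitute: b = ∂h/∂y = +0.02157.
|∇h| = √(0.01209² + 0.02157²) = 0.02473

0.0247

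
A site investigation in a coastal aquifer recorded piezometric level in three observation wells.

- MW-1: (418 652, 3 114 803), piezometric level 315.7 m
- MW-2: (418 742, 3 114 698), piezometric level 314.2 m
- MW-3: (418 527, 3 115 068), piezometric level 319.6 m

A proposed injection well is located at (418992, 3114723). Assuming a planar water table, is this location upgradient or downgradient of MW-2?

Differences from MW-1: to MW-2 (Δx, Δy, Δh) = (90, -105, -1.5); to MW-3 = (-125, 265, +3.9).
Solve a·Δx + b·Δy = Δh: det = 90·265 − (-125)·(-105) = 10725.
∂h/∂x = [(-1.5)·265 − (+3.9)·(-105)] / 10725 = +0.001119
∂h/∂y = [90·(+3.9) − (-125)·(-1.5)] / 10725 = +0.01524
Head at (418992, 3114723) = 315.7 + (+0.001119)·(340) + (+0.01524)·(-80) = 314.86 m.
That is higher than the 314.2 m at MW-2, so the point is upgradient.

upgradient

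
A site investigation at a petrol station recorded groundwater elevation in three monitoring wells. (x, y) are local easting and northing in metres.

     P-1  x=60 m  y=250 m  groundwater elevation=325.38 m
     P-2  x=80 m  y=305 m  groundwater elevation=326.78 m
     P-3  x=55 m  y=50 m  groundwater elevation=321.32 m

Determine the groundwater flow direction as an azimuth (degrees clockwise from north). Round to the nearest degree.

217°

With h = a·x + b·y + c and P-1 as origin, the differences give:
  20·a + 55·b = +1.40
  (-5)·a + (-200)·b = -4.06
Eliminate b (×(-200) and ×55, subtract): -3725·a = -56.700 → a = ∂h/∂x = +0.01522
Back-substitute: b = ∂h/∂y = +0.01992.
Flow direction (−∇h) has components (-0.01522 E, -0.01992 N).
Azimuth = atan2(E, N) = atan2(-0.01522, -0.01992) = 217.4° ≈ 217°.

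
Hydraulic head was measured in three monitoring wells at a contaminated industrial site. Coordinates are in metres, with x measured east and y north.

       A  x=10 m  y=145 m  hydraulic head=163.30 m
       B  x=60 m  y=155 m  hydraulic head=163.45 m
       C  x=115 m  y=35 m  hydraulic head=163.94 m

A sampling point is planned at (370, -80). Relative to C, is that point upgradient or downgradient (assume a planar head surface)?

upgradient

With h = a·x + b·y + c and A as origin, the differences give:
  50·a + 10·b = +0.15
  105·a + (-110)·b = +0.64
Eliminate b (×(-110) and ×10, subtract): -6550·a = -22.900 → a = ∂h/∂x = +0.003496
Back-substitute: b = ∂h/∂y = -0.002481.
Head at (370, -80) = 163.30 + (+0.003496)·(360) + (-0.002481)·(-225) = 165.12 m.
That is higher than the 163.94 m at C, so the point is upgradient.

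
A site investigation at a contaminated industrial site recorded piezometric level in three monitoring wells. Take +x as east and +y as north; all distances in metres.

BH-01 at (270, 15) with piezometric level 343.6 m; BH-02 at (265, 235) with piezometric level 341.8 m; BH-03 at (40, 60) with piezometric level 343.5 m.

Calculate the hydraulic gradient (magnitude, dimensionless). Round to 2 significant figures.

0.0083

Taking BH-01 as reference: BH-02−BH-01 = (-5, 220, -1.8); BH-03−BH-01 = (-230, 45, -0.1).
Solve a·Δx + b·Δy = Δh: det = (-5)·45 − (-230)·220 = 50375.
∂h/∂x = [(-1.8)·45 − (-0.1)·220] / 50375 = -0.001171
∂h/∂y = [(-5)·(-0.1) − (-230)·(-1.8)] / 50375 = -0.008208
|∇h| = √(-0.001171² + -0.008208²) = 0.008291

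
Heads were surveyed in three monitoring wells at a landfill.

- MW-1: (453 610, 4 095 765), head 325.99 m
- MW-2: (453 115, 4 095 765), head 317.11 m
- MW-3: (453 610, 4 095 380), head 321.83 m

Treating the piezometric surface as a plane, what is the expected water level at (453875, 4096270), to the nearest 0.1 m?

∂h/∂x = (317.11 − 325.99) / (453115 − 453610) = +0.01794
∂h/∂y = (321.83 − 325.99) / (4095380 − 4095765) = +0.01081
h(453875, 4096270) = 325.99 + (+0.01794)·(265) + (+0.01081)·(505) = 325.99 +4.754 +5.457 = 336.201 m.

336.2 m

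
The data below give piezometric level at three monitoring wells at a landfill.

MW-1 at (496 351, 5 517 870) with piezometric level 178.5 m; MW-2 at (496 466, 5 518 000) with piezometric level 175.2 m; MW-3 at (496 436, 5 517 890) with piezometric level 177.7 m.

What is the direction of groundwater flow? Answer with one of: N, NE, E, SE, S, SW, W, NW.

Differences from MW-1: to MW-2 (Δx, Δy, Δh) = (115, 130, -3.3); to MW-3 = (85, 20, -0.8).
Solve a·Δx + b·Δy = Δh: det = 115·20 − 85·130 = -8750.
∂h/∂x = [(-3.3)·20 − (-0.8)·130] / -8750 = -0.004343
∂h/∂y = [115·(-0.8) − 85·(-3.3)] / -8750 = -0.02154
Flow = −∇h = (+0.004343 east, +0.02154 north), which points north.

N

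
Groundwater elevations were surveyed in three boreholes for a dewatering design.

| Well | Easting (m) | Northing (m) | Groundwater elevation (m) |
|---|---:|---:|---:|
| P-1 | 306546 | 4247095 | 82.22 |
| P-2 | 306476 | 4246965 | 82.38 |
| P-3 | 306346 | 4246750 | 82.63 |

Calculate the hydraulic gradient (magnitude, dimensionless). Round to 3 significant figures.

0.00206

With h = a·x + b·y + c and P-1 as origin, the differences give:
  (-70)·a + (-130)·b = +0.16
  (-200)·a + (-345)·b = +0.41
Eliminate b (×(-345) and ×(-130), subtract): -1850·a = -1.900 → a = ∂h/∂x = +0.001027
Back-substitute: b = ∂h/∂y = -0.001784.
|∇h| = √(0.001027² + -0.001784²) = 0.002058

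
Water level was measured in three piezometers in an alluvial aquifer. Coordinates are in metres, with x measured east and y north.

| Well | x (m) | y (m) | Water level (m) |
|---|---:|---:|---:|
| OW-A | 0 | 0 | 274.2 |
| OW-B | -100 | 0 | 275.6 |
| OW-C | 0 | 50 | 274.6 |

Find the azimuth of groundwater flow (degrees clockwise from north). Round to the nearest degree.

120°

∂h/∂x = (275.6 − 274.2) / (-100 − 0) = -0.01400
∂h/∂y = (274.6 − 274.2) / (50 − 0) = +0.008000
Flow direction (−∇h) has components (+0.01400 E, -0.008000 N).
Azimuth = atan2(E, N) = atan2(+0.01400, -0.008000) = 119.7° ≈ 120°.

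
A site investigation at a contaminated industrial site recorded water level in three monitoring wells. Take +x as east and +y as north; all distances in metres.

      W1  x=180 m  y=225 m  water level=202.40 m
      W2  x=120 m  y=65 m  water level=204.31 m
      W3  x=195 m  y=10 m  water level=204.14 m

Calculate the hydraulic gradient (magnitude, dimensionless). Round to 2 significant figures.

0.012

Differences from W1: to W2 (Δx, Δy, Δh) = (-60, -160, +1.91); to W3 = (15, -215, +1.74).
Determinant of the coordinate differences = (-60)·(-215) − 15·(-160) = 15300.
∂h/∂x = [(+1.91)·(-215) − (+1.74)·(-160)] / 15300 = -0.008644
∂h/∂y = [(-60)·(+1.74) − 15·(+1.91)] / 15300 = -0.008696
|∇h| = √(-0.008644² + -0.008696²) = 0.01226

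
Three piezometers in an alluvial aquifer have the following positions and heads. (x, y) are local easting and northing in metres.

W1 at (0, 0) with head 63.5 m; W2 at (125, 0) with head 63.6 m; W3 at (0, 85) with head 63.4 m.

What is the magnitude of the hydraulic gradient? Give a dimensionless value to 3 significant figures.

0.00142

∂h/∂x = (63.6 − 63.5) / (125 − 0) = +0.0008000
∂h/∂y = (63.4 − 63.5) / (85 − 0) = -0.001176
|∇h| = √(0.0008000² + -0.001176²) = 0.001422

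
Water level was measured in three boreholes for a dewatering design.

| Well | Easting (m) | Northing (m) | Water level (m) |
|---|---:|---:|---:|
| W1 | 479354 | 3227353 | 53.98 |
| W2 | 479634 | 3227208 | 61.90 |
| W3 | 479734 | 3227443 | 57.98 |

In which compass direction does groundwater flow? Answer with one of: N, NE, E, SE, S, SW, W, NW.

Taking W1 as reference: W2−W1 = (280, -145, +7.92); W3−W1 = (380, 90, +4.00).
Solve a·Δx + b·Δy = Δh: det = 280·90 − 380·(-145) = 80300.
∂h/∂x = [(+7.92)·90 − (+4.00)·(-145)] / 80300 = +0.01610
∂h/∂y = [280·(+4.00) − 380·(+7.92)] / 80300 = -0.02353
Flow = −∇h = (-0.01610 east, +0.02353 north), which points northwest.

NW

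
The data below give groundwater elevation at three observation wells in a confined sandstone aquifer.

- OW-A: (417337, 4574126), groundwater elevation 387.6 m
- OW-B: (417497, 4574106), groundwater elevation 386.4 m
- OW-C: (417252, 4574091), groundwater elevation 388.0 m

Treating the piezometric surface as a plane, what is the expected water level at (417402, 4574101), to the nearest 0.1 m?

With h = a·x + b·y + c and OW-A as origin, the differences give:
  160·a + (-20)·b = -1.2
  (-85)·a + (-35)·b = +0.4
Eliminate b (×(-35) and ×(-20), subtract): -7300·a = 50.00 → a = ∂h/∂x = -0.006849
Back-substitute: b = ∂h/∂y = +0.005205.
h(417402, 4574101) = 387.6 + (-0.006849)·(65) + (+0.005205)·(-25) = 387.6 -0.445 -0.130 = 387.025 m.

387.0 m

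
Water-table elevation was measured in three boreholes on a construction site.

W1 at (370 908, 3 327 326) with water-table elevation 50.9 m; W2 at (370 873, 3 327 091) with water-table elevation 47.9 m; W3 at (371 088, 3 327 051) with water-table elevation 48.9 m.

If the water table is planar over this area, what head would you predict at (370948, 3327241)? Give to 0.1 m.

50.2 m

Taking W1 as reference: W2−W1 = (-35, -235, -3.0); W3−W1 = (180, -275, -2.0).
Determinant of the coordinate differences = (-35)·(-275) − 180·(-235) = 51925.
∂h/∂x = [(-3.0)·(-275) − (-2.0)·(-235)] / 51925 = +0.006837
∂h/∂y = [(-35)·(-2.0) − 180·(-3.0)] / 51925 = +0.01175
h(370948, 3327241) = 50.9 + (+0.006837)·(40) + (+0.01175)·(-85) = 50.9 +0.273 -0.999 = 50.175 m.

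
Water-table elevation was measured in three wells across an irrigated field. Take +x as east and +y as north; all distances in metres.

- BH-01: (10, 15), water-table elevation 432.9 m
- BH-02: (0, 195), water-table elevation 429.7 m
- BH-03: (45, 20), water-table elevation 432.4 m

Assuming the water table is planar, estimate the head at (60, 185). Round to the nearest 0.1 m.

429.2 m

Taking BH-01 as reference: BH-02−BH-01 = (-10, 180, -3.2); BH-03−BH-01 = (35, 5, -0.5).
Solve a·Δx + b·Δy = Δh: det = (-10)·5 − 35·180 = -6350.
∂h/∂x = [(-3.2)·5 − (-0.5)·180] / -6350 = -0.01165
∂h/∂y = [(-10)·(-0.5) − 35·(-3.2)] / -6350 = -0.01843
h(60, 185) = 432.9 + (-0.01165)·(50) + (-0.01843)·(170) = 432.9 -0.583 -3.132 = 429.185 m.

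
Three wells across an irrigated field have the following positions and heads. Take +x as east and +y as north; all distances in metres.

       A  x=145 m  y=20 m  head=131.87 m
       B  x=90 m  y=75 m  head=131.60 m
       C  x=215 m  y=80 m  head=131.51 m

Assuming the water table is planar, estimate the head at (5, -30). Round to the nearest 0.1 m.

132.2 m

Three-point gradient (reference A): Δ to B = (-55, 55, -0.27), Δ to C = (70, 60, -0.36).
∂h/∂x = -0.0005035, ∂h/∂y = -0.005413 (det = -7150).
h(5, -30) = 131.87 + (-0.0005035)·(-140) + (-0.005413)·(-50) = 131.87 +0.070 +0.271 = 132.211 m.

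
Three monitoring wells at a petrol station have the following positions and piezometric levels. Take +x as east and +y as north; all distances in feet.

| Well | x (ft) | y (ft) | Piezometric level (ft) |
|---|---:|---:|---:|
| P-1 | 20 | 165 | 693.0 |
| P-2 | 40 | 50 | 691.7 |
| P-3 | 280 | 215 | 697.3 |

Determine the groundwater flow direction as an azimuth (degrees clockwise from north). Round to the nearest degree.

225°

Three-point gradient (reference P-1): Δ to P-2 = (20, -115, -1.3), Δ to P-3 = (260, 50, +4.3).
∂h/∂x = +0.01390, ∂h/∂y = +0.01372 (det = 30900).
Flow direction (−∇h) has components (-0.01390 E, -0.01372 N).
Azimuth = atan2(E, N) = atan2(-0.01390, -0.01372) = 225.4° ≈ 225°.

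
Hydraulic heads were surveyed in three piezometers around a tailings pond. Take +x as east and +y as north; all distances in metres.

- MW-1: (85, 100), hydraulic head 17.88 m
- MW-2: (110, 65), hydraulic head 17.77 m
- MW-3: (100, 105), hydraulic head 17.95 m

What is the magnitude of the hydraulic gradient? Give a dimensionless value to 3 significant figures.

Taking MW-1 as reference: MW-2−MW-1 = (25, -35, -0.11); MW-3−MW-1 = (15, 5, +0.07).
Determinant of the coordinate differences = 25·5 − 15·(-35) = 650.
∂h/∂x = [(-0.11)·5 − (+0.07)·(-35)] / 650 = +0.002923
∂h/∂y = [25·(+0.07) − 15·(-0.11)] / 650 = +0.005231
|∇h| = √(0.002923² + 0.005231²) = 0.005992

0.00599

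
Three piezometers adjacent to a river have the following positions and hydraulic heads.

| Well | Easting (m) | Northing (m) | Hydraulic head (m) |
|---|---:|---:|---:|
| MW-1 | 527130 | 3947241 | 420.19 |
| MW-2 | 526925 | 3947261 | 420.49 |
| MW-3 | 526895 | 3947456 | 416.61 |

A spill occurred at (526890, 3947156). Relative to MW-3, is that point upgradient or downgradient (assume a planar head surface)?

Taking MW-1 as reference: MW-2−MW-1 = (-205, 20, +0.30); MW-3−MW-1 = (-235, 215, -3.58).
Determinant of the coordinate differences = (-205)·215 − (-235)·20 = -39375.
∂h/∂x = [(+0.30)·215 − (-3.58)·20] / -39375 = -0.003457
∂h/∂y = [(-205)·(-3.58) − (-235)·(+0.30)] / -39375 = -0.02043
Head at (526890, 3947156) = 420.19 + (-0.003457)·(-240) + (-0.02043)·(-85) = 422.76 m.
That is higher than the 416.61 m at MW-3, so the point is upgradient.

upgradient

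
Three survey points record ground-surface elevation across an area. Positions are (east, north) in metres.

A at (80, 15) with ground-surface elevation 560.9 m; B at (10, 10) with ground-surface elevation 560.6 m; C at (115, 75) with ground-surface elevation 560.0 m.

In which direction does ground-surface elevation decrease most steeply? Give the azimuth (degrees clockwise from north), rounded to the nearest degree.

Taking A as reference: B−A = (-70, -5, -0.3); C−A = (35, 60, -0.9).
Determinant of the coordinate differences = (-70)·60 − 35·(-5) = -4025.
∂z/∂x = [(-0.3)·60 − (-0.9)·(-5)] / -4025 = +0.005590
∂z/∂y = [(-70)·(-0.9) − 35·(-0.3)] / -4025 = -0.01826
Steepest decrease is along −∇f: components (-0.005590 E, +0.01826 N).
Azimuth = atan2(-0.005590, +0.01826) = 343.0° ≈ 343°.

343°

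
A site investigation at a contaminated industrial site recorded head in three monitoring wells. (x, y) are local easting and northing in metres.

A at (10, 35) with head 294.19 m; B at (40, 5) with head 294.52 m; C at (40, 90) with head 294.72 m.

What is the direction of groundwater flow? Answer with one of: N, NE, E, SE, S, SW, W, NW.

Differences from A: to B (Δx, Δy, Δh) = (30, -30, +0.33); to C = (30, 55, +0.53).
Solve a·Δx + b·Δy = Δh: det = 30·55 − 30·(-30) = 2550.
∂h/∂x = [(+0.33)·55 − (+0.53)·(-30)] / 2550 = +0.01335
∂h/∂y = [30·(+0.53) − 30·(+0.33)] / 2550 = +0.002353
Flow = −∇h = (-0.01335 east, -0.002353 north), which points west.

W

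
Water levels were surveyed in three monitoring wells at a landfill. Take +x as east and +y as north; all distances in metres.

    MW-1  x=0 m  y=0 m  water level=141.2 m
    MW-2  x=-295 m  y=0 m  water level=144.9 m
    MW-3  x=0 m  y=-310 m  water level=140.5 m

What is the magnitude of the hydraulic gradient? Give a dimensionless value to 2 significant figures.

0.013

∂h/∂x = (144.9 − 141.2) / (-295 − 0) = -0.01254
∂h/∂y = (140.5 − 141.2) / (-310 − 0) = +0.002258
|∇h| = √(-0.01254² + 0.002258²) = 0.01274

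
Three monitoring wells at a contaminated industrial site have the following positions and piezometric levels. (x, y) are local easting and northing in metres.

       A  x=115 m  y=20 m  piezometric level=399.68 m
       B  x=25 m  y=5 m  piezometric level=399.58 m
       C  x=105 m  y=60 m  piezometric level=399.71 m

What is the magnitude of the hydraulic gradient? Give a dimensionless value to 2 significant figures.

0.0014

Three-point gradient (reference A): Δ to B = (-90, -15, -0.10), Δ to C = (-10, 40, +0.03).
∂h/∂x = +0.0009467, ∂h/∂y = +0.0009867 (det = -3750).
|∇h| = √(0.0009467² + 0.0009867²) = 0.001367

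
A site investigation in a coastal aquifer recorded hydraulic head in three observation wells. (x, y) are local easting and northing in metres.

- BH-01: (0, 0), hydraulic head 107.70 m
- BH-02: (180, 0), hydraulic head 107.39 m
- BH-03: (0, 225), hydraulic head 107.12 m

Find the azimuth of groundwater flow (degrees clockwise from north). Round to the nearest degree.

∂h/∂x = (107.39 − 107.70) / (180 − 0) = -0.001722
∂h/∂y = (107.12 − 107.70) / (225 − 0) = -0.002578
Flow direction (−∇h) has components (+0.001722 E, +0.002578 N).
Azimuth = atan2(E, N) = atan2(+0.001722, +0.002578) = 33.7° ≈ 034°.

034°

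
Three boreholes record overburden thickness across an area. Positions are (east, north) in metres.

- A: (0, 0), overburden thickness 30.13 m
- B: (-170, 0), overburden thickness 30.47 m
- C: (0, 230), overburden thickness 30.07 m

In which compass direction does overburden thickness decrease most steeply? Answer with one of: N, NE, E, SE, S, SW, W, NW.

E

∂d/∂x = (30.47 − 30.13) / (-170 − 0) = -0.002000
∂d/∂y = (30.07 − 30.13) / (230 − 0) = -0.0002609
Steepest decrease is along −∇f = (+0.002000 E, +0.0002609 N) → east.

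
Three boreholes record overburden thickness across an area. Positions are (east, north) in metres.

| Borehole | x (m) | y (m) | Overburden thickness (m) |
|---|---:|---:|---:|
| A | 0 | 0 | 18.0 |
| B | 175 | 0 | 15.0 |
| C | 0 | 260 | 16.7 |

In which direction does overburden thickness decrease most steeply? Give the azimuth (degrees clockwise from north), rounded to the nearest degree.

074°

∂d/∂x = (15.0 − 18.0) / (175 − 0) = -0.01714
∂d/∂y = (16.7 − 18.0) / (260 − 0) = -0.005000
Steepest decrease is along −∇f: components (+0.01714 E, +0.005000 N).
Azimuth = atan2(+0.01714, +0.005000) = 73.7° ≈ 074°.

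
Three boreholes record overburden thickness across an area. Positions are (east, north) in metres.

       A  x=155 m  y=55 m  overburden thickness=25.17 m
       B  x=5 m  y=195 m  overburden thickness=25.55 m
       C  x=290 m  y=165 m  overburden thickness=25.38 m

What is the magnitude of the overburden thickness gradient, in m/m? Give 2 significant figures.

Differences from A: to B (Δx, Δy, Δh) = (-150, 140, +0.38); to C = (135, 110, +0.21).
Solve a·Δx + b·Δy = Δd: det = (-150)·110 − 135·140 = -35400.
∂d/∂x = [(+0.38)·110 − (+0.21)·140] / -35400 = -0.0003503
∂d/∂y = [(-150)·(+0.21) − 135·(+0.38)] / -35400 = +0.002339
|∇f| = √(-0.0003503² + 0.002339²) = 0.002365 m/m

0.0024 m/m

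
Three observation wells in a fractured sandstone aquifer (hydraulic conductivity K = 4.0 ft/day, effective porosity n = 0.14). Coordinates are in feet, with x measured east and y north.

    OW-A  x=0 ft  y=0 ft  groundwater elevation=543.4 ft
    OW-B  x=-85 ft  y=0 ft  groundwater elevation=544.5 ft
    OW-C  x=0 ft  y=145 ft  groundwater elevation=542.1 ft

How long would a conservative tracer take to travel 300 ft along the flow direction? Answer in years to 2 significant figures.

∂h/∂x = (544.5 − 543.4) / (-85 − 0) = -0.01294
∂h/∂y = (542.1 − 543.4) / (145 − 0) = -0.008966
|∇h| = √(-0.01294² + -0.008966²) = 0.01574
Seepage velocity v = K·i/n = 4.0 × 0.01574 / 0.14 = 0.4497 ft/day.
t = 300 / 0.4497 = 667.1 days = 1.83 years.

1.8 years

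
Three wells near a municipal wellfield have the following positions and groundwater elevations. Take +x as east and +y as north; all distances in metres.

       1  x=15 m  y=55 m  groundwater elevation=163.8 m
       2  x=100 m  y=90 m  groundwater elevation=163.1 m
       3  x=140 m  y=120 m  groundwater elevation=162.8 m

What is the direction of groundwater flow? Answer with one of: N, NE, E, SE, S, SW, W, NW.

Differences from 1: to 2 (Δx, Δy, Δh) = (85, 35, -0.7); to 3 = (125, 65, -1.0).
Solve a·Δx + b·Δy = Δh: det = 85·65 − 125·35 = 1150.
∂h/∂x = [(-0.7)·65 − (-1.0)·35] / 1150 = -0.009130
∂h/∂y = [85·(-1.0) − 125·(-0.7)] / 1150 = +0.002174
Flow = −∇h = (+0.009130 east, -0.002174 north), which points east.

E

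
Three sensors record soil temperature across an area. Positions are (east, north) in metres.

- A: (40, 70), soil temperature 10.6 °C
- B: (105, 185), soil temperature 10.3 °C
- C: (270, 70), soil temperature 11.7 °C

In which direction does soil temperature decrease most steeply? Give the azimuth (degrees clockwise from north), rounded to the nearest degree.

318°

Differences from A: to B (Δx, Δy, Δh) = (65, 115, -0.3); to C = (230, 0, +1.1).
Determinant of the coordinate differences = 65·0 − 230·115 = -26450.
∂T/∂x = [(-0.3)·0 − (+1.1)·115] / -26450 = +0.004783
∂T/∂y = [65·(+1.1) − 230·(-0.3)] / -26450 = -0.005312
Steepest decrease is along −∇f: components (-0.004783 E, +0.005312 N).
Azimuth = atan2(-0.004783, +0.005312) = 318.0° ≈ 318°.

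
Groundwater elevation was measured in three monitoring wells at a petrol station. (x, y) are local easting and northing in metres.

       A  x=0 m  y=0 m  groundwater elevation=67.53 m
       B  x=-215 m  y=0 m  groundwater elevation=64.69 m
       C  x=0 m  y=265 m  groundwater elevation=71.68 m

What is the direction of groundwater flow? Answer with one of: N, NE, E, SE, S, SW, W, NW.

SW

∂h/∂x = (64.69 − 67.53) / (-215 − 0) = +0.01321
∂h/∂y = (71.68 − 67.53) / (265 − 0) = +0.01566
Flow = −∇h = (-0.01321 east, -0.01566 north), which points southwest.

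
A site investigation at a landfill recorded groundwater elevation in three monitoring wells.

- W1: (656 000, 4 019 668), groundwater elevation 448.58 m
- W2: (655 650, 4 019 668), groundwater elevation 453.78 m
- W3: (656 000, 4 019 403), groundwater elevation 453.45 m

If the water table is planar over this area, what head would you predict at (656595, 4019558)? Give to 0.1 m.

∂h/∂x = (453.78 − 448.58) / (655650 − 656000) = -0.01486
∂h/∂y = (453.45 − 448.58) / (4019403 − 4019668) = -0.01838
h(656595, 4019558) = 448.58 + (-0.01486)·(595) + (-0.01838)·(-110) = 448.58 -8.840 +2.022 = 441.762 m.

441.8 m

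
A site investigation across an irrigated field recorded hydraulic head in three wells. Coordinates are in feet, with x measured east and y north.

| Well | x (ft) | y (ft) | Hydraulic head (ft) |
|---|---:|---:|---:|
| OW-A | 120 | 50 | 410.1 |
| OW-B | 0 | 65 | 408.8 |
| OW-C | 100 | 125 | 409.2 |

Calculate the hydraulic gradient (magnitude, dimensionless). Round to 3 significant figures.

With h = a·x + b·y + c and OW-A as origin, the differences give:
  (-120)·a + 15·b = -1.3
  (-20)·a + 75·b = -0.9
Eliminate b (×75 and ×15, subtract): -8700·a = -84.00 → a = ∂h/∂x = +0.009655
Back-substitute: b = ∂h/∂y = -0.009425.
|∇h| = √(0.009655² + -0.009425²) = 0.01349

0.0135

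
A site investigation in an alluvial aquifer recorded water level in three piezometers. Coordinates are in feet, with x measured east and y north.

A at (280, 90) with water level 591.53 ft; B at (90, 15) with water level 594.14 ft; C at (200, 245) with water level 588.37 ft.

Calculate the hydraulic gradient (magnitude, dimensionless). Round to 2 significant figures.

With h = a·x + b·y + c and A as origin, the differences give:
  (-190)·a + (-75)·b = +2.61
  (-80)·a + 155·b = -3.16
Eliminate b (×155 and ×(-75), subtract): -35450·a = 167.550 → a = ∂h/∂x = -0.004726
Back-substitute: b = ∂h/∂y = -0.02283.
|∇h| = √(-0.004726² + -0.02283²) = 0.02331

0.023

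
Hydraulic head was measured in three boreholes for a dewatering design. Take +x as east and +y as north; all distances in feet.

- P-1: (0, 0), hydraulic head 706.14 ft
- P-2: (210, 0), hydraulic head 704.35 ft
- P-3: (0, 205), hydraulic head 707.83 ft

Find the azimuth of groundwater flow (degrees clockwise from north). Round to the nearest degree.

134°

∂h/∂x = (704.35 − 706.14) / (210 − 0) = -0.008524
∂h/∂y = (707.83 − 706.14) / (205 − 0) = +0.008244
Flow direction (−∇h) has components (+0.008524 E, -0.008244 N).
Azimuth = atan2(E, N) = atan2(+0.008524, -0.008244) = 134.0° ≈ 134°.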